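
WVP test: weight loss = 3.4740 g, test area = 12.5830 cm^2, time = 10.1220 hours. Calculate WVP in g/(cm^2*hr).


Formula: WVP = loss / (area * time)
Substituting: WVP = 3.4740 / (12.5830 * 10.1220)
Result: 0.0272759 g/(cm^2*hr)


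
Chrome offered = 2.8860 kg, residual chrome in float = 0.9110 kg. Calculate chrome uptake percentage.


Formula: Uptake = (offered - residual) / offered * 100
Substituting: Uptake = (2.8860 - 0.9110) / 2.8860 * 100
Result: 68.4338 %


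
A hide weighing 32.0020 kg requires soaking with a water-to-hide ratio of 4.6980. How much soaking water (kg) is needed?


Formula: Water = hide_weight * ratio
Substituting: Water = 32.0020 * 4.6980
Result: 150.3454 kg


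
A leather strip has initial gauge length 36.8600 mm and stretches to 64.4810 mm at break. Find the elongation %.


Formula: Elongation = (Lf - L0) / L0 * 100
Substituting: Elongation = (64.4810 - 36.8600) / 36.8600 * 100
Result: 74.9349 %


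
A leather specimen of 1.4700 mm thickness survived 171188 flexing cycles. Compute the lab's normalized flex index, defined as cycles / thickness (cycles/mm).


Formula: Index = cycles / thickness
Substituting: Index = 171188 / 1.4700
Result: 116454.4218 cycles/mm


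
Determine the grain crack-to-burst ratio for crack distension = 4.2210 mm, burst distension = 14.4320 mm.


Formula: Ratio = crack / burst
Substituting: Ratio = 4.2210 / 14.4320
Result: 0.2925


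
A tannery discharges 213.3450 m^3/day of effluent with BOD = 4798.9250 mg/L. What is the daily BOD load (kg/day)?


Formula: BOD_load = volume * conc / 1000
Substituting: BOD_load = 213.3450 * 4798.9250 / 1000
Result: 1023.8267 kg/day


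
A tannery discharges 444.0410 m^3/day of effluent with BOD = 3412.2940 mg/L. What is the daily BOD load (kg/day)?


Formula: BOD_load = volume * conc / 1000
Substituting: BOD_load = 444.0410 * 3412.2940 / 1000
Result: 1515.1984 kg/day


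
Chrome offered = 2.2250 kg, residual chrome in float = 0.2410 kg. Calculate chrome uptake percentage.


Formula: Uptake = (offered - residual) / offered * 100
Substituting: Uptake = (2.2250 - 0.2410) / 2.2250 * 100
Result: 89.1685 %


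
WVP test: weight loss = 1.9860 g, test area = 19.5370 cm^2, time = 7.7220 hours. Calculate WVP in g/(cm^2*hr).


Formula: WVP = loss / (area * time)
Substituting: WVP = 1.9860 / (19.5370 * 7.7220)
Result: 0.0131641 g/(cm^2*hr)


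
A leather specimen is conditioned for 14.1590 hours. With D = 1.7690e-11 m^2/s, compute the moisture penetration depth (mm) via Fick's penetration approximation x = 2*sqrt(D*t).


t = 14.1590 hr * 3600 = 50972.4000 s
D * t = 1.7690e-11 * 50972.4000 = 9.0170e-07
x = 2 * sqrt(D*t) = 2 * sqrt(9.0170e-07) = 0.00189916 m = 1.8992 mm


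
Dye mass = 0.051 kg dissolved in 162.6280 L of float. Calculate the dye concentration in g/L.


Formula: Conc = dye_mass(kg) / volume(L) * 1000
Substituting: Conc = 0.051 / 162.6280 * 1000
Result: 0.3136 g/L


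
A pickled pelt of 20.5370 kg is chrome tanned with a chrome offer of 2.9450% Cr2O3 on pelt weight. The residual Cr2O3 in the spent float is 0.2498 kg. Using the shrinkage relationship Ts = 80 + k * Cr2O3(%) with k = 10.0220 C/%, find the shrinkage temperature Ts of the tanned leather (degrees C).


Offered = pelt * offer_pct / 100 = 20.5370 * 2.9450 / 100 = 0.6048 kg
Uptake = offered - residual = 0.6048 - 0.2498 = 0.3550 kg
Cr2O3% on pelt = uptake / pelt * 100 = 0.3550 / 20.5370 * 100 = 1.7287 %
Ts = 80 + k * Cr2O3% = 80 + 10.0220 * 1.7287 = 97.3246 C


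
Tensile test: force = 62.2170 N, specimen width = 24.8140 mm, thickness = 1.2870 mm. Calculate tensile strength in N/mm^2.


Formula: TS = force / (width * thickness)
Substituting: TS = 62.2170 / (24.8140 * 1.2870)
Result: 1.9482 N/mm^2


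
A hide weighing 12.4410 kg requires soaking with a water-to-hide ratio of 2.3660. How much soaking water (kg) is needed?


Formula: Water = hide_weight * ratio
Substituting: Water = 12.4410 * 2.3660
Result: 29.4354 kg


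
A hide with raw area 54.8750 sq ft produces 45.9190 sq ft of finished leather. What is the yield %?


Formula: Yield = finished / raw * 100
Substituting: Yield = 45.9190 / 54.8750 * 100
Result: 83.6793 %


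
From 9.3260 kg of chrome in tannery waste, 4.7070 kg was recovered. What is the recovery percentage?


Formula: Recovery = recovered / input * 100
Substituting: Recovery = 4.7070 / 9.3260 * 100
Result: 50.4718 %


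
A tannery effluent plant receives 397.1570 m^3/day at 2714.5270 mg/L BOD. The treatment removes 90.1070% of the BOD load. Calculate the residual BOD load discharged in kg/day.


Load_in = volume * conc / 1000 = 397.1570 * 2714.5270 / 1000 = 1078.0934 kg/day
Removed = Load_in * eff / 100 = 1078.0934 * 90.1070 / 100 = 971.4376 kg/day
Load_out = Load_in - Removed = 1078.0934 - 971.4376 = 106.6558 kg/day


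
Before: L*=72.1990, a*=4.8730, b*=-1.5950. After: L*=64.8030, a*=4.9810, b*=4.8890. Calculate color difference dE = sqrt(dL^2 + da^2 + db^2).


dL = -7.3960, da = 0.1080, db = 6.4840
dE = sqrt((-7.3960)^2 + 0.1080^2 + 6.4840^2) = 9.8364


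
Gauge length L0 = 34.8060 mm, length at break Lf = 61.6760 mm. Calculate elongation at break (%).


Formula: Elongation = (Lf - L0) / L0 * 100
Substituting: Elongation = (61.6760 - 34.8060) / 34.8060 * 100
Result: 77.1993 %


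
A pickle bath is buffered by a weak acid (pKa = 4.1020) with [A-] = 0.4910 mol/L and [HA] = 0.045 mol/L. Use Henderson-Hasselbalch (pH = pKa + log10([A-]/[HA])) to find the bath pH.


ratio = [A-] / [HA] = 0.4910 / 0.045 = 10.9111
log10(ratio) = 1.0379
pH = pKa + log10(ratio) = 4.1020 + 1.0379 = 5.1399


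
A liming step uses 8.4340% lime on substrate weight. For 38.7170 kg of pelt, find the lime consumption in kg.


Formula: Lime = substrate * pct / 100
Substituting: Lime = 38.7170 * 8.4340 / 100
Result: 3.2654 kg


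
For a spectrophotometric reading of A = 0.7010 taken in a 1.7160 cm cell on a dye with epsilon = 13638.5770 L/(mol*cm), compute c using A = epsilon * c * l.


Formula: c = A / (epsilon * l)
Substituting: c = 0.7010 / (13638.5770 * 1.7160)
Result: 2.9952e-05 mol/L


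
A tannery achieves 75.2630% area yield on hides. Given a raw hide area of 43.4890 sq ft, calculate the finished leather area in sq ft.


Formula: finished = raw * yield / 100
Substituting: finished = 43.4890 * 75.2630 / 100
Result: 32.7311 sq ft


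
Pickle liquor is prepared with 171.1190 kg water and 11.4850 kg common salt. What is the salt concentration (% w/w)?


Formula: Conc = salt / (water + salt) * 100
Substituting: Conc = 11.4850 / (171.1190 + 11.4850) * 100
Result: 6.2896 %


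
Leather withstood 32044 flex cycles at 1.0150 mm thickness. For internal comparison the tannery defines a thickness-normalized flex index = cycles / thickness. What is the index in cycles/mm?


Formula: Index = cycles / thickness
Substituting: Index = 32044 / 1.0150
Result: 31570.4433 cycles/mm


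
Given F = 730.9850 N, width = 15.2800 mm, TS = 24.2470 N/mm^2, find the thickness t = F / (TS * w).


Formula: t = F / (TS * w)
Substituting: t = 730.9850 / (24.2470 * 15.2800)
Result: 1.9730 mm


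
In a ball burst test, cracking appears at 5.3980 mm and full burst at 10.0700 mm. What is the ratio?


Formula: Ratio = crack / burst
Substituting: Ratio = 5.3980 / 10.0700
Result: 0.5360


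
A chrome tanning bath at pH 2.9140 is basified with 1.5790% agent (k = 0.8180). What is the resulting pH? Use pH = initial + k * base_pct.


Formula: pH_final = pH_initial + k * base_pct
Substituting: pH_final = 2.9140 + 0.8180 * 1.5790
Result: 4.2056


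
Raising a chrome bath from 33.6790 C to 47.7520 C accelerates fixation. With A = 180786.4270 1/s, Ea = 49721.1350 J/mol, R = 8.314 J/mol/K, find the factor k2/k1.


T1 = 33.6790 + 273.15 = 306.8290 K; T2 = 47.7520 + 273.15 = 320.9020 K
k1 = A * exp(-Ea/(R*T1)) = 180786.4270 * exp(-49721.1350/(8.314*306.8290)) = 6.1990e-04 1/s
k2 = A * exp(-Ea/(R*T2)) = 180786.4270 * exp(-49721.1350/(8.314*320.9020)) = 0.00145728 1/s
k2/k1 = 0.00145728 / 6.1990e-04 = 2.3508


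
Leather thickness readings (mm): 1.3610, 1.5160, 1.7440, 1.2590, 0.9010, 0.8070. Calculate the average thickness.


Formula: Average = sum / n
Substituting: Average = 7.5880 / 6
Result: 1.2647 mm


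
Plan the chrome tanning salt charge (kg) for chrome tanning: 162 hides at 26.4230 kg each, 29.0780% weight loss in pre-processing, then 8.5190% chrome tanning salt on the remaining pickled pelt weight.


Total_raw = N * avg_wt = 162 * 26.4230 = 4280.5260 kg
Substrate = Total_raw * (1 - loss/100) = 4280.5260 * (1 - 29.0780/100) = 3035.8346 kg
Chrome = Substrate * pct / 100 = 3035.8346 * 8.5190 / 100 = 258.6228 kg


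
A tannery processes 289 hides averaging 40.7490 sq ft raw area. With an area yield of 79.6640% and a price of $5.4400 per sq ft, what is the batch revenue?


Raw_total = N * avg_area = 289 * 40.7490 = 11776.4610 sq ft
Finished = Raw_total * yield / 100 = 11776.4610 * 79.6640 / 100 = 9381.5999 sq ft
Value = Finished * price = 9381.5999 * 5.4400 = 51035.9034 $


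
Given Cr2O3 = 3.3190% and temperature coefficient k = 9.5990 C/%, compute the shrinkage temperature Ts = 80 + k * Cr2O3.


Formula: Ts = 80 + k * Cr2O3
Substituting: Ts = 80 + 9.5990 * 3.3190
Result: 111.8591 C


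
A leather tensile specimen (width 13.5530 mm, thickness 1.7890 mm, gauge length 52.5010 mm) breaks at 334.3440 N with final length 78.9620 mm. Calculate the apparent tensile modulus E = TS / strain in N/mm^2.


TS = F / (w * t) = 334.3440 / (13.5530 * 1.7890) = 13.7895 N/mm^2
strain = (Lf - L0) / L0 = (78.9620 - 52.5010) / 52.5010 = 0.5040
E = TS / strain = 13.7895 / 0.5040 = 27.3596 N/mm^2


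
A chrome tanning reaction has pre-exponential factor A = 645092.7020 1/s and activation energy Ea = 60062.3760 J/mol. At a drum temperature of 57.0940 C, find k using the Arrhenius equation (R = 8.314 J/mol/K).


T_K = T_C + 273.15 = 57.0940 + 273.15 = 330.2440 K
exponent = -Ea / (R * T_K) = -60062.3760 / (8.314 * 330.2440) = -21.8755
k = A * exp(exponent) = 645092.7020 * exp(-21.8755) = 2.0381e-04 1/s


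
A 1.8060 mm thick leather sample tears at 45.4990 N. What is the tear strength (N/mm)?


Formula: Tear strength = force / thickness
Substituting: Tear strength = 45.4990 / 1.8060
Result: 25.1932 N/mm


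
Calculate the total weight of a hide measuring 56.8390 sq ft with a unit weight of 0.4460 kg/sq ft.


Formula: Weight = area * weight_per_sqft
Substituting: Weight = 56.8390 * 0.4460
Result: 25.3502 kg


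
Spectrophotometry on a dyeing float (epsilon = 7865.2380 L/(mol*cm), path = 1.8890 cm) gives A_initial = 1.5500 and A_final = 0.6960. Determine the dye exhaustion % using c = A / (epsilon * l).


c_initial = A_i / (epsilon * l) = 1.5500 / (7865.2380 * 1.8890) = 1.0432e-04 mol/L
c_final = A_f / (epsilon * l) = 0.6960 / (7865.2380 * 1.8890) = 4.6845e-05 mol/L
Exhaustion = (c_initial - c_final) / c_initial * 100 = (1.0432e-04 - 4.6845e-05) / 1.0432e-04 * 100 = 55.0968 %


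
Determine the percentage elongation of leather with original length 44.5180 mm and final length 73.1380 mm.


Formula: Elongation = (Lf - L0) / L0 * 100
Substituting: Elongation = (73.1380 - 44.5180) / 44.5180 * 100
Result: 64.2886 %


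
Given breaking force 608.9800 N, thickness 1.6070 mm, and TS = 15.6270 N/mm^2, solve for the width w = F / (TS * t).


Formula: w = F / (TS * t)
Substituting: w = 608.9800 / (15.6270 * 1.6070)
Result: 24.2500 mm


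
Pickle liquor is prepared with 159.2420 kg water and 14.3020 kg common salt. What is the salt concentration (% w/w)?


Formula: Conc = salt / (water + salt) * 100
Substituting: Conc = 14.3020 / (159.2420 + 14.3020) * 100
Result: 8.2411 %


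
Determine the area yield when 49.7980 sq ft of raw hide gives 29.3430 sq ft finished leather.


Formula: Yield = finished / raw * 100
Substituting: Yield = 29.3430 / 49.7980 * 100
Result: 58.9241 %


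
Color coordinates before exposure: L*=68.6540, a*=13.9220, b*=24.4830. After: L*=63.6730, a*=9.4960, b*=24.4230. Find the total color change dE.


dL = -4.9810, da = -4.4260, db = -0.06
dE = sqrt((-4.9810)^2 + (-4.4260)^2 + (-0.06)^2) = 6.6636


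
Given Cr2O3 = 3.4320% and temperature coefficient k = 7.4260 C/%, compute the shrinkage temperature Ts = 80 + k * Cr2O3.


Formula: Ts = 80 + k * Cr2O3
Substituting: Ts = 80 + 7.4260 * 3.4320
Result: 105.4860 C


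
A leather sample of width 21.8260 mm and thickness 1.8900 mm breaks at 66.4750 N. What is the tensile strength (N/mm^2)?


Formula: TS = force / (width * thickness)
Substituting: TS = 66.4750 / (21.8260 * 1.8900)
Result: 1.6115 N/mm^2


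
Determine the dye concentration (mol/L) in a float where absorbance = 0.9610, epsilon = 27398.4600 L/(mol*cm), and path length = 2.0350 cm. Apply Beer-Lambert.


Formula: c = A / (epsilon * l)
Substituting: c = 0.9610 / (27398.4600 * 2.0350)
Result: 1.7236e-05 mol/L


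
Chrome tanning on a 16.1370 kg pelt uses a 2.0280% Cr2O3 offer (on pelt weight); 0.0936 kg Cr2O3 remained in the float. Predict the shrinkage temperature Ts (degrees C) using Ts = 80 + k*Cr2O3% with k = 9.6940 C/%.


Offered = pelt * offer_pct / 100 = 16.1370 * 2.0280 / 100 = 0.3273 kg
Uptake = offered - residual = 0.3273 - 0.0936 = 0.2337 kg
Cr2O3% on pelt = uptake / pelt * 100 = 0.2337 / 16.1370 * 100 = 1.4480 %
Ts = 80 + k * Cr2O3% = 80 + 9.6940 * 1.4480 = 94.0366 C


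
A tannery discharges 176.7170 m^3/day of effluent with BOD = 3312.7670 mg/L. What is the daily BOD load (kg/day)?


Formula: BOD_load = volume * conc / 1000
Substituting: BOD_load = 176.7170 * 3312.7670 / 1000
Result: 585.4222 kg/day


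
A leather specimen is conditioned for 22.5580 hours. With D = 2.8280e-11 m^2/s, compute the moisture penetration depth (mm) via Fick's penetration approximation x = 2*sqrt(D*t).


t = 22.5580 hr * 3600 = 81208.8000 s
D * t = 2.8280e-11 * 81208.8000 = 2.2966e-06
x = 2 * sqrt(D*t) = 2 * sqrt(2.2966e-06) = 0.0030309 m = 3.0309 mm


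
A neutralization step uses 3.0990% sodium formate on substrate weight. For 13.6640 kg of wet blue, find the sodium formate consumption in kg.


Formula: Neutralizer = substrate * pct / 100
Substituting: Neutralizer = 13.6640 * 3.0990 / 100
Result: 0.4234 kg


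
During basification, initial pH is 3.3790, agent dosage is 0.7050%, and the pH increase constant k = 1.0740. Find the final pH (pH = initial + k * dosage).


Formula: pH_final = pH_initial + k * base_pct
Substituting: pH_final = 3.3790 + 1.0740 * 0.7050
Result: 4.1362


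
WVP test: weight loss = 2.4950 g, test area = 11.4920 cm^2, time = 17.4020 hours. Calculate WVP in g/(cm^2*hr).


Formula: WVP = loss / (area * time)
Substituting: WVP = 2.4950 / (11.4920 * 17.4020)
Result: 0.012476 g/(cm^2*hr)


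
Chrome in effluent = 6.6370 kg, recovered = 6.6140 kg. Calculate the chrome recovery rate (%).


Formula: Recovery = recovered / input * 100
Substituting: Recovery = 6.6140 / 6.6370 * 100
Result: 99.6535 %


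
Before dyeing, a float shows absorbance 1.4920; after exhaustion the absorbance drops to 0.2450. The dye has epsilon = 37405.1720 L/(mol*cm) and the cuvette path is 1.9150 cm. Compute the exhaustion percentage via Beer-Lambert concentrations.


c_initial = A_i / (epsilon * l) = 1.4920 / (37405.1720 * 1.9150) = 2.0829e-05 mol/L
c_final = A_f / (epsilon * l) = 0.2450 / (37405.1720 * 1.9150) = 3.4203e-06 mol/L
Exhaustion = (c_initial - c_final) / c_initial * 100 = (2.0829e-05 - 3.4203e-06) / 2.0829e-05 * 100 = 83.5791 %


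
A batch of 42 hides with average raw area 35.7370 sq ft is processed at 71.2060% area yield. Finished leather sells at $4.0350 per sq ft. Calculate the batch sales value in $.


Raw_total = N * avg_area = 42 * 35.7370 = 1500.9540 sq ft
Finished = Raw_total * yield / 100 = 1500.9540 * 71.2060 / 100 = 1068.7693 sq ft
Value = Finished * price = 1068.7693 * 4.0350 = 4312.4841 $


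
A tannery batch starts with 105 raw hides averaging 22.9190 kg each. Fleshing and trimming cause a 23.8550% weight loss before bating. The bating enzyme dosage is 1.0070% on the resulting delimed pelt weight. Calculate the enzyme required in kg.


Total_raw = N * avg_wt = 105 * 22.9190 = 2406.4950 kg
Substrate = Total_raw * (1 - loss/100) = 2406.4950 * (1 - 23.8550/100) = 1832.4256 kg
Enzyme = Substrate * pct / 100 = 1832.4256 * 1.0070 / 100 = 18.4525 kg


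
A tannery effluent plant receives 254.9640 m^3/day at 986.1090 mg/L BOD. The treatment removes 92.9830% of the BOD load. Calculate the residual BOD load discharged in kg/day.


Load_in = volume * conc / 1000 = 254.9640 * 986.1090 / 1000 = 251.4223 kg/day
Removed = Load_in * eff / 100 = 251.4223 * 92.9830 / 100 = 233.7800 kg/day
Load_out = Load_in - Removed = 251.4223 - 233.7800 = 17.6423 kg/day


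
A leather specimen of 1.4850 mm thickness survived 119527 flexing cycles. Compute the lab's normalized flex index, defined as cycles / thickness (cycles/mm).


Formula: Index = cycles / thickness
Substituting: Index = 119527 / 1.4850
Result: 80489.5623 cycles/mm


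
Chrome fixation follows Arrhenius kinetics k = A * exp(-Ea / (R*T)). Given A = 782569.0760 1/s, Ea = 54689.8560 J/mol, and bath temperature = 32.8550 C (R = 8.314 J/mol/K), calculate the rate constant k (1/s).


T_K = T_C + 273.15 = 32.8550 + 273.15 = 306.0050 K
exponent = -Ea / (R * T_K) = -54689.8560 / (8.314 * 306.0050) = -21.4965
k = A * exp(exponent) = 782569.0760 * exp(-21.4965) = 3.6116e-04 1/s


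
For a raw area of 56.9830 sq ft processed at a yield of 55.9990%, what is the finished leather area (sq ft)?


Formula: finished = raw * yield / 100
Substituting: finished = 56.9830 * 55.9990 / 100
Result: 31.9099 sq ft


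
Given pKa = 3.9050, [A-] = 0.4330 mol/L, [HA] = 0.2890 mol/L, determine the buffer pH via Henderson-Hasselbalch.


ratio = [A-] / [HA] = 0.4330 / 0.2890 = 1.4983
log10(ratio) = 0.1756
pH = pKa + log10(ratio) = 3.9050 + 0.1756 = 4.0806


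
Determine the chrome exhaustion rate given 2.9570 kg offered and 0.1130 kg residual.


Formula: Uptake = (offered - residual) / offered * 100
Substituting: Uptake = (2.9570 - 0.1130) / 2.9570 * 100
Result: 96.1786 %


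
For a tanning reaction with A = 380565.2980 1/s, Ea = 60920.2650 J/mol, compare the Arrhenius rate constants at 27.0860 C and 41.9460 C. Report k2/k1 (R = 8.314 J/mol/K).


T1 = 27.0860 + 273.15 = 300.2360 K; T2 = 41.9460 + 273.15 = 315.0960 K
k1 = A * exp(-Ea/(R*T1)) = 380565.2980 * exp(-60920.2650/(8.314*300.2360)) = 9.5769e-06 1/s
k2 = A * exp(-Ea/(R*T2)) = 380565.2980 * exp(-60920.2650/(8.314*315.0960)) = 3.0275e-05 1/s
k2/k1 = 3.0275e-05 / 9.5769e-06 = 3.1613


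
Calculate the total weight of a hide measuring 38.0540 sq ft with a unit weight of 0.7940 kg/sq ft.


Formula: Weight = area * weight_per_sqft
Substituting: Weight = 38.0540 * 0.7940
Result: 30.2149 kg


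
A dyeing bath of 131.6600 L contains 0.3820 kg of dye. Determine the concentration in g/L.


Formula: Conc = dye_mass(kg) / volume(L) * 1000
Substituting: Conc = 0.3820 / 131.6600 * 1000
Result: 2.9014 g/L


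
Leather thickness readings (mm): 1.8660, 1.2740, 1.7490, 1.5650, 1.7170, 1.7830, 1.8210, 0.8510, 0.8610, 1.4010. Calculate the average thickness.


Formula: Average = sum / n
Substituting: Average = 14.8880 / 10
Result: 1.4888 mm


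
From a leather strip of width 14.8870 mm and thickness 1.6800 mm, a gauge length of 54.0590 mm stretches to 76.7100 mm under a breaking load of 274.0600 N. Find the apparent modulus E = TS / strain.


TS = F / (w * t) = 274.0600 / (14.8870 * 1.6800) = 10.9579 N/mm^2
strain = (Lf - L0) / L0 = (76.7100 - 54.0590) / 54.0590 = 0.4190
E = TS / strain = 10.9579 / 0.4190 = 26.1523 N/mm^2


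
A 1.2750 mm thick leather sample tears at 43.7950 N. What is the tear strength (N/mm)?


Formula: Tear strength = force / thickness
Substituting: Tear strength = 43.7950 / 1.2750
Result: 34.3490 N/mm


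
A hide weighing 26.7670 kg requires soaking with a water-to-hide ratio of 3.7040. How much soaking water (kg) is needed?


Formula: Water = hide_weight * ratio
Substituting: Water = 26.7670 * 3.7040
Result: 99.1450 kg


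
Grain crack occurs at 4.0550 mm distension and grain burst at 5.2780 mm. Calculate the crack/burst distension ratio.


Formula: Ratio = crack / burst
Substituting: Ratio = 4.0550 / 5.2780
Result: 0.7683


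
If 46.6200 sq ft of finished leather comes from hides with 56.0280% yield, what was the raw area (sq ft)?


Formula: raw = finished * 100 / yield
Substituting: raw = 46.6200 * 100 / 56.0280
Result: 83.2084 sq ft


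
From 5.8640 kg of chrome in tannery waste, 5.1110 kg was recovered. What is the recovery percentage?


Formula: Recovery = recovered / input * 100
Substituting: Recovery = 5.1110 / 5.8640 * 100
Result: 87.1589 %


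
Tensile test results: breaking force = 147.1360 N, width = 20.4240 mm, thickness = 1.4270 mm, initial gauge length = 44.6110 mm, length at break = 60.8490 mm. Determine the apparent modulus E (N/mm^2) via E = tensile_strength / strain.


TS = F / (w * t) = 147.1360 / (20.4240 * 1.4270) = 5.0484 N/mm^2
strain = (Lf - L0) / L0 = (60.8490 - 44.6110) / 44.6110 = 0.3640
E = TS / strain = 5.0484 / 0.3640 = 13.8696 N/mm^2


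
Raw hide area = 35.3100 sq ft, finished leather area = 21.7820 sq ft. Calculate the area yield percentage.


Formula: Yield = finished / raw * 100
Substituting: Yield = 21.7820 / 35.3100 * 100
Result: 61.6879 %


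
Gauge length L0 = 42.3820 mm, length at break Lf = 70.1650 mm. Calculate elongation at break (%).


Formula: Elongation = (Lf - L0) / L0 * 100
Substituting: Elongation = (70.1650 - 42.3820) / 42.3820 * 100
Result: 65.5538 %


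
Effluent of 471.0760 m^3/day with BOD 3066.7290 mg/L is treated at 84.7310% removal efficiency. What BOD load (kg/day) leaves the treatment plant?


Load_in = volume * conc / 1000 = 471.0760 * 3066.7290 / 1000 = 1444.6624 kg/day
Removed = Load_in * eff / 100 = 1444.6624 * 84.7310 / 100 = 1224.0769 kg/day
Load_out = Load_in - Removed = 1444.6624 - 1224.0769 = 220.5855 kg/day


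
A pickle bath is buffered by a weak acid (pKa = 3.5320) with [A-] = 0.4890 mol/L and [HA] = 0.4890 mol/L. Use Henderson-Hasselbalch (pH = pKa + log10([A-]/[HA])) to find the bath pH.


ratio = [A-] / [HA] = 0.4890 / 0.4890 = 1.0000
log10(ratio) = 0
pH = pKa + log10(ratio) = 3.5320 + 0 = 3.5320


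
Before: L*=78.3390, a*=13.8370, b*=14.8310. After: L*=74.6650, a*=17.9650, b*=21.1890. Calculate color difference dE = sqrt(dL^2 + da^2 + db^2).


dL = -3.6740, da = 4.1280, db = 6.3580
dE = sqrt((-3.6740)^2 + 4.1280^2 + 6.3580^2) = 8.4239


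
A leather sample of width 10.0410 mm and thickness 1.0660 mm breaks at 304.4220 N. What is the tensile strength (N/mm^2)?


Formula: TS = force / (width * thickness)
Substituting: TS = 304.4220 / (10.0410 * 1.0660)
Result: 28.4408 N/mm^2


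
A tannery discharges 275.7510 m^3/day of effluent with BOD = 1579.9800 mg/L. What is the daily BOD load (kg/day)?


Formula: BOD_load = volume * conc / 1000
Substituting: BOD_load = 275.7510 * 1579.9800 / 1000
Result: 435.6811 kg/day


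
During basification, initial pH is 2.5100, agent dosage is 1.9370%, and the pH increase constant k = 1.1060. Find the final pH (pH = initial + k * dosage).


Formula: pH_final = pH_initial + k * base_pct
Substituting: pH_final = 2.5100 + 1.1060 * 1.9370
Result: 4.6523


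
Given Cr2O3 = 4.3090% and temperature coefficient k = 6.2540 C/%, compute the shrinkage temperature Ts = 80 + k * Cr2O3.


Formula: Ts = 80 + k * Cr2O3
Substituting: Ts = 80 + 6.2540 * 4.3090
Result: 106.9485 C


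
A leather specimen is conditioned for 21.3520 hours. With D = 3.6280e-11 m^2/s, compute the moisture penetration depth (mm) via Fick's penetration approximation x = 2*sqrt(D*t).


t = 21.3520 hr * 3600 = 76867.2000 s
D * t = 3.6280e-11 * 76867.2000 = 2.7887e-06
x = 2 * sqrt(D*t) = 2 * sqrt(2.7887e-06) = 0.00333991 m = 3.3399 mm


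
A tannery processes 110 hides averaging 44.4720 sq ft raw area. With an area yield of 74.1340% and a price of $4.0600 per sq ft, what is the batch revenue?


Raw_total = N * avg_area = 110 * 44.4720 = 4891.9200 sq ft
Finished = Raw_total * yield / 100 = 4891.9200 * 74.1340 / 100 = 3626.5760 sq ft
Value = Finished * price = 3626.5760 * 4.0600 = 14723.8984 $


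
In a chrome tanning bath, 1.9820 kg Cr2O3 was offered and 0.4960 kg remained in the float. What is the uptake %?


Formula: Uptake = (offered - residual) / offered * 100
Substituting: Uptake = (1.9820 - 0.4960) / 1.9820 * 100
Result: 74.9748 %


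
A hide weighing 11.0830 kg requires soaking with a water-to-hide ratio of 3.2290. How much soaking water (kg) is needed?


Formula: Water = hide_weight * ratio
Substituting: Water = 11.0830 * 3.2290
Result: 35.7870 kg


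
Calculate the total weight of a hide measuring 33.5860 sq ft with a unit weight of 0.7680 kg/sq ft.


Formula: Weight = area * weight_per_sqft
Substituting: Weight = 33.5860 * 0.7680
Result: 25.7940 kg


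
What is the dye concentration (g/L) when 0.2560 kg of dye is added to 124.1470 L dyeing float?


Formula: Conc = dye_mass(kg) / volume(L) * 1000
Substituting: Conc = 0.2560 / 124.1470 * 1000
Result: 2.0621 g/L


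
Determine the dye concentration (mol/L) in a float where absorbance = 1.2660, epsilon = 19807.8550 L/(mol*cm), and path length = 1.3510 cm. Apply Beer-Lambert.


Formula: c = A / (epsilon * l)
Substituting: c = 1.2660 / (19807.8550 * 1.3510)
Result: 4.7309e-05 mol/L


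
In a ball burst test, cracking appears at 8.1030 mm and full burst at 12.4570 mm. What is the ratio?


Formula: Ratio = crack / burst
Substituting: Ratio = 8.1030 / 12.4570
Result: 0.6505


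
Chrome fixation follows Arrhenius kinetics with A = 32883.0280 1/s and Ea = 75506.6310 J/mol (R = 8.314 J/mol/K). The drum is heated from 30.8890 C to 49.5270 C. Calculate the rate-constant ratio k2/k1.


T1 = 30.8890 + 273.15 = 304.0390 K; T2 = 49.5270 + 273.15 = 322.6770 K
k1 = A * exp(-Ea/(R*T1)) = 32883.0280 * exp(-75506.6310/(8.314*304.0390)) = 3.5017e-09 1/s
k2 = A * exp(-Ea/(R*T2)) = 32883.0280 * exp(-75506.6310/(8.314*322.6770)) = 1.9660e-08 1/s
k2/k1 = 1.9660e-08 / 3.5017e-09 = 5.6145


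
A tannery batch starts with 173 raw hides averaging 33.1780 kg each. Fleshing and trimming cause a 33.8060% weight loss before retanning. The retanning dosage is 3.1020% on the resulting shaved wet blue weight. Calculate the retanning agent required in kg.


Total_raw = N * avg_wt = 173 * 33.1780 = 5739.7940 kg
Substrate = Total_raw * (1 - loss/100) = 5739.7940 * (1 - 33.8060/100) = 3799.3992 kg
Retan = Substrate * pct / 100 = 3799.3992 * 3.1020 / 100 = 117.8574 kg


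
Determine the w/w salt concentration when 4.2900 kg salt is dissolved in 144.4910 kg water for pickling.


Formula: Conc = salt / (water + salt) * 100
Substituting: Conc = 4.2900 / (144.4910 + 4.2900) * 100
Result: 2.8834 %


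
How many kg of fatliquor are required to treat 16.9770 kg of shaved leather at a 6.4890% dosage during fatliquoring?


Formula: Fat = substrate * pct / 100
Substituting: Fat = 16.9770 * 6.4890 / 100
Result: 1.1016 kg


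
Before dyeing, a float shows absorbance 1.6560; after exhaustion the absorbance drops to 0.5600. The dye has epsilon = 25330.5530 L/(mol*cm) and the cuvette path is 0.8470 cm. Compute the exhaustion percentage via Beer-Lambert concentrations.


c_initial = A_i / (epsilon * l) = 1.6560 / (25330.5530 * 0.8470) = 7.7185e-05 mol/L
c_final = A_f / (epsilon * l) = 0.5600 / (25330.5530 * 0.8470) = 2.6101e-05 mol/L
Exhaustion = (c_initial - c_final) / c_initial * 100 = (7.7185e-05 - 2.6101e-05) / 7.7185e-05 * 100 = 66.1836 %


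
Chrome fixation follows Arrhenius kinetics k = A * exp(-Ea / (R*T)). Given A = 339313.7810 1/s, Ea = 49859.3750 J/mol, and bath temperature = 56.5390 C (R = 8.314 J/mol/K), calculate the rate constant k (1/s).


T_K = T_C + 273.15 = 56.5390 + 273.15 = 329.6890 K
exponent = -Ea / (R * T_K) = -49859.3750 / (8.314 * 329.6890) = -18.1900
k = A * exp(exponent) = 339313.7810 * exp(-18.1900) = 0.00427357 1/s


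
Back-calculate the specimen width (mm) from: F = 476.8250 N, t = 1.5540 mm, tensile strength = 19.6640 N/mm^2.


Formula: w = F / (TS * t)
Substituting: w = 476.8250 / (19.6640 * 1.5540)
Result: 15.6040 mm


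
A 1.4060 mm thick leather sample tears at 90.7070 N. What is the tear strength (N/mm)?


Formula: Tear strength = force / thickness
Substituting: Tear strength = 90.7070 / 1.4060
Result: 64.5142 N/mm


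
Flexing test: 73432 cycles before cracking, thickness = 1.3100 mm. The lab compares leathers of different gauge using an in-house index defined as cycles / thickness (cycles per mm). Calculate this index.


Formula: Index = cycles / thickness
Substituting: Index = 73432 / 1.3100
Result: 56054.9618 cycles/mm


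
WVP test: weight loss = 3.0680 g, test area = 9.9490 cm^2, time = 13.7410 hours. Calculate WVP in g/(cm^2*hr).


Formula: WVP = loss / (area * time)
Substituting: WVP = 3.0680 / (9.9490 * 13.7410)
Result: 0.0224418 g/(cm^2*hr)


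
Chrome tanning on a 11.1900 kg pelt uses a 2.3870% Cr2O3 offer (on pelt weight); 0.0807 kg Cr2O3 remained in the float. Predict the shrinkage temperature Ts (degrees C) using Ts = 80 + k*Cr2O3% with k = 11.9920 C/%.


Offered = pelt * offer_pct / 100 = 11.1900 * 2.3870 / 100 = 0.2671 kg
Uptake = offered - residual = 0.2671 - 0.0807 = 0.1864 kg
Cr2O3% on pelt = uptake / pelt * 100 = 0.1864 / 11.1900 * 100 = 1.6658 %
Ts = 80 + k * Cr2O3% = 80 + 11.9920 * 1.6658 = 99.9765 C


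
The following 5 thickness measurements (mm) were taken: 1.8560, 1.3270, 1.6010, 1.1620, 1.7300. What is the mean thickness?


Formula: Average = sum / n
Substituting: Average = 7.6760 / 5
Result: 1.5352 mm


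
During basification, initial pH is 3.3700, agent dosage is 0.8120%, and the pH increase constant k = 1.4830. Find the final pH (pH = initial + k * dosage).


Formula: pH_final = pH_initial + k * base_pct
Substituting: pH_final = 3.3700 + 1.4830 * 0.8120
Result: 4.5742


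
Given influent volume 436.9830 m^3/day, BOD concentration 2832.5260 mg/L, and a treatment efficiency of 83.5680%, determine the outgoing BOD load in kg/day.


Load_in = volume * conc / 1000 = 436.9830 * 2832.5260 / 1000 = 1237.7657 kg/day
Removed = Load_in * eff / 100 = 1237.7657 * 83.5680 / 100 = 1034.3760 kg/day
Load_out = Load_in - Removed = 1237.7657 - 1034.3760 = 203.3897 kg/day


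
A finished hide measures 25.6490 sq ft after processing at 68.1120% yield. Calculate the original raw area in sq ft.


Formula: raw = finished * 100 / yield
Substituting: raw = 25.6490 * 100 / 68.1120
Result: 37.6571 sq ft


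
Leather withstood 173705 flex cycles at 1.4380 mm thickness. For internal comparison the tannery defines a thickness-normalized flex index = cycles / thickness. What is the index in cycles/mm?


Formula: Index = cycles / thickness
Substituting: Index = 173705 / 1.4380
Result: 120796.2448 cycles/mm


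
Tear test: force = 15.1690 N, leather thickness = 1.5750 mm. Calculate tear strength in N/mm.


Formula: Tear strength = force / thickness
Substituting: Tear strength = 15.1690 / 1.5750
Result: 9.6311 N/mm


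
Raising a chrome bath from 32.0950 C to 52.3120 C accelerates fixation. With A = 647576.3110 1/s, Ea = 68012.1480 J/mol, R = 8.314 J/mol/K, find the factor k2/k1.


T1 = 32.0950 + 273.15 = 305.2450 K; T2 = 52.3120 + 273.15 = 325.4620 K
k1 = A * exp(-Ea/(R*T1)) = 647576.3110 * exp(-68012.1480/(8.314*305.2450)) = 1.4872e-06 1/s
k2 = A * exp(-Ea/(R*T2)) = 647576.3110 * exp(-68012.1480/(8.314*325.4620)) = 7.8590e-06 1/s
k2/k1 = 7.8590e-06 / 1.4872e-06 = 5.2843


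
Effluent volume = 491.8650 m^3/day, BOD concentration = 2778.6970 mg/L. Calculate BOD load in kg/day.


Formula: BOD_load = volume * conc / 1000
Substituting: BOD_load = 491.8650 * 2778.6970 / 1000
Result: 1366.7438 kg/day


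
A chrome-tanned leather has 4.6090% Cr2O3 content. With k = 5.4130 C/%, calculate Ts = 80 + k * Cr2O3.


Formula: Ts = 80 + k * Cr2O3
Substituting: Ts = 80 + 5.4130 * 4.6090
Result: 104.9485 C


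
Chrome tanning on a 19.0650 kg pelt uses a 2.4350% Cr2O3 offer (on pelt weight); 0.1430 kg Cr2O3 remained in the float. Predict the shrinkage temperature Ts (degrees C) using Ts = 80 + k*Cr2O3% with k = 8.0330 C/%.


Offered = pelt * offer_pct / 100 = 19.0650 * 2.4350 / 100 = 0.4642 kg
Uptake = offered - residual = 0.4642 - 0.1430 = 0.3212 kg
Cr2O3% on pelt = uptake / pelt * 100 = 0.3212 / 19.0650 * 100 = 1.6849 %
Ts = 80 + k * Cr2O3% = 80 + 8.0330 * 1.6849 = 93.5351 C


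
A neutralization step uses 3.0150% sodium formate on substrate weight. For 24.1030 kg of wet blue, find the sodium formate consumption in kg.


Formula: Neutralizer = substrate * pct / 100
Substituting: Neutralizer = 24.1030 * 3.0150 / 100
Result: 0.7267 kg


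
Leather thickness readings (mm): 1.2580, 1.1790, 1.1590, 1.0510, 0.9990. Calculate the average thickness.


Formula: Average = sum / n
Substituting: Average = 5.6460 / 5
Result: 1.1292 mm


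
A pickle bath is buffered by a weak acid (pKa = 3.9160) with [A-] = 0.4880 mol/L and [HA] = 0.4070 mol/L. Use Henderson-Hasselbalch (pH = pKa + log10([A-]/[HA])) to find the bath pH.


ratio = [A-] / [HA] = 0.4880 / 0.4070 = 1.1990
log10(ratio) = 0.0788254
pH = pKa + log10(ratio) = 3.9160 + 0.0788254 = 3.9948


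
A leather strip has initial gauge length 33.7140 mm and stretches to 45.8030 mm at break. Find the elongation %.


Formula: Elongation = (Lf - L0) / L0 * 100
Substituting: Elongation = (45.8030 - 33.7140) / 33.7140 * 100
Result: 35.8575 %


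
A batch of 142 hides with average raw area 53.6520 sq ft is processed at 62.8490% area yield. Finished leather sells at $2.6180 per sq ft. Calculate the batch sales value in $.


Raw_total = N * avg_area = 142 * 53.6520 = 7618.5840 sq ft
Finished = Raw_total * yield / 100 = 7618.5840 * 62.8490 / 100 = 4788.2039 sq ft
Value = Finished * price = 4788.2039 * 2.6180 = 12535.5177 $


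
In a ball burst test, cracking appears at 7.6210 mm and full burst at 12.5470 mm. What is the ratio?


Formula: Ratio = crack / burst
Substituting: Ratio = 7.6210 / 12.5470
Result: 0.6074


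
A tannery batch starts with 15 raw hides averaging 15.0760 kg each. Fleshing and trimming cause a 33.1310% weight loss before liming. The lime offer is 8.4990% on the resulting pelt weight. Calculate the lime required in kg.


Total_raw = N * avg_wt = 15 * 15.0760 = 226.1400 kg
Substrate = Total_raw * (1 - loss/100) = 226.1400 * (1 - 33.1310/100) = 151.2176 kg
Lime = Substrate * pct / 100 = 151.2176 * 8.4990 / 100 = 12.8520 kg


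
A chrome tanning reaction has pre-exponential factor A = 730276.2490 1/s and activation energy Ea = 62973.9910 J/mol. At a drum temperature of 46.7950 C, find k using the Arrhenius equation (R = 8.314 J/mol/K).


T_K = T_C + 273.15 = 46.7950 + 273.15 = 319.9450 K
exponent = -Ea / (R * T_K) = -62973.9910 / (8.314 * 319.9450) = -23.6742
k = A * exp(exponent) = 730276.2490 * exp(-23.6742) = 3.8186e-05 1/s


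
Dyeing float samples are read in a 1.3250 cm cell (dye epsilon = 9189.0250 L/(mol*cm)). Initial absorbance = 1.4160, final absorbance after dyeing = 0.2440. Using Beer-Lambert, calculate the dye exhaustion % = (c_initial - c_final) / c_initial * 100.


c_initial = A_i / (epsilon * l) = 1.4160 / (9189.0250 * 1.3250) = 1.1630e-04 mol/L
c_final = A_f / (epsilon * l) = 0.2440 / (9189.0250 * 1.3250) = 2.0040e-05 mol/L
Exhaustion = (c_initial - c_final) / c_initial * 100 = (1.1630e-04 - 2.0040e-05) / 1.1630e-04 * 100 = 82.7684 %


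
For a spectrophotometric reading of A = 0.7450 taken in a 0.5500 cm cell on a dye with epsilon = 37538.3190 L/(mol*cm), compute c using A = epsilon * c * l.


Formula: c = A / (epsilon * l)
Substituting: c = 0.7450 / (37538.3190 * 0.5500)
Result: 3.6084e-05 mol/L


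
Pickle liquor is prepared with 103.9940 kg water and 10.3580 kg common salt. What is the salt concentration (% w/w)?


Formula: Conc = salt / (water + salt) * 100
Substituting: Conc = 10.3580 / (103.9940 + 10.3580) * 100
Result: 9.0580 %


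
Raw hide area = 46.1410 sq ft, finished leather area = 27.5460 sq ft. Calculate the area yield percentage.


Formula: Yield = finished / raw * 100
Substituting: Yield = 27.5460 / 46.1410 * 100
Result: 59.6996 %


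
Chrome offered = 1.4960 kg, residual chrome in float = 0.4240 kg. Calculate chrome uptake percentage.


Formula: Uptake = (offered - residual) / offered * 100
Substituting: Uptake = (1.4960 - 0.4240) / 1.4960 * 100
Result: 71.6578 %


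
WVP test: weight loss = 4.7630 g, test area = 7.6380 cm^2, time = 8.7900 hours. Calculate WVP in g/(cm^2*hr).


Formula: WVP = loss / (area * time)
Substituting: WVP = 4.7630 / (7.6380 * 8.7900)
Result: 0.0709434 g/(cm^2*hr)


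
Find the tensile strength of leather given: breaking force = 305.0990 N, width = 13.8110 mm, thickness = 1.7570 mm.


Formula: TS = force / (width * thickness)
Substituting: TS = 305.0990 / (13.8110 * 1.7570)
Result: 12.5731 N/mm^2


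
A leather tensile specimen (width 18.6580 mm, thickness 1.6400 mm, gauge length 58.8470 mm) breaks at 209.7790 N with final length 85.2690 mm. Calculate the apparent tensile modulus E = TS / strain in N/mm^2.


TS = F / (w * t) = 209.7790 / (18.6580 * 1.6400) = 6.8557 N/mm^2
strain = (Lf - L0) / L0 = (85.2690 - 58.8470) / 58.8470 = 0.4490
E = TS / strain = 6.8557 / 0.4490 = 15.2690 N/mm^2


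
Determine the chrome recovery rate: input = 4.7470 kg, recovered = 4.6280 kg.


Formula: Recovery = recovered / input * 100
Substituting: Recovery = 4.6280 / 4.7470 * 100
Result: 97.4932 %


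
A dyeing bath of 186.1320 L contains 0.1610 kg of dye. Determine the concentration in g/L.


Formula: Conc = dye_mass(kg) / volume(L) * 1000
Substituting: Conc = 0.1610 / 186.1320 * 1000
Result: 0.8650 g/L


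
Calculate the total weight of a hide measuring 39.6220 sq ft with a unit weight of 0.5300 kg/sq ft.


Formula: Weight = area * weight_per_sqft
Substituting: Weight = 39.6220 * 0.5300
Result: 20.9997 kg


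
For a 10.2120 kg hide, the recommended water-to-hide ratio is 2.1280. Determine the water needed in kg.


Formula: Water = hide_weight * ratio
Substituting: Water = 10.2120 * 2.1280
Result: 21.7311 kg


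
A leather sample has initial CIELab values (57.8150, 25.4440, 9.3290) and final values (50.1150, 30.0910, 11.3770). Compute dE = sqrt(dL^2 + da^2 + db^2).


dL = -7.7000, da = 4.6470, db = 2.0480
dE = sqrt((-7.7000)^2 + 4.6470^2 + 2.0480^2) = 9.2238


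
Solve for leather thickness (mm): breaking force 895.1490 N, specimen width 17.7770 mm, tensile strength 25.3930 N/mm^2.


Formula: t = F / (TS * w)
Substituting: t = 895.1490 / (25.3930 * 17.7770)
Result: 1.9830 mm


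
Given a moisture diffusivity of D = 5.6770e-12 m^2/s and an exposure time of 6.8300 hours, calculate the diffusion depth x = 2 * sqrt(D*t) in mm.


t = 6.8300 hr * 3600 = 24588.0000 s
D * t = 5.6770e-12 * 24588.0000 = 1.3959e-07
x = 2 * sqrt(D*t) = 2 * sqrt(1.3959e-07) = 7.4722e-04 m = 0.7472 mm


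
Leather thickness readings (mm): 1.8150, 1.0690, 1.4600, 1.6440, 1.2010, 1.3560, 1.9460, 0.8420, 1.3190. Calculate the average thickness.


Formula: Average = sum / n
Substituting: Average = 12.6520 / 9
Result: 1.4058 mm


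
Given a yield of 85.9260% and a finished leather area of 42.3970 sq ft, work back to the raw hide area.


Formula: raw = finished * 100 / yield
Substituting: raw = 42.3970 * 100 / 85.9260
Result: 49.3413 sq ft


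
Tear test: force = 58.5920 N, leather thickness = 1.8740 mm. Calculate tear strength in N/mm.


Formula: Tear strength = force / thickness
Substituting: Tear strength = 58.5920 / 1.8740
Result: 31.2657 N/mm
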